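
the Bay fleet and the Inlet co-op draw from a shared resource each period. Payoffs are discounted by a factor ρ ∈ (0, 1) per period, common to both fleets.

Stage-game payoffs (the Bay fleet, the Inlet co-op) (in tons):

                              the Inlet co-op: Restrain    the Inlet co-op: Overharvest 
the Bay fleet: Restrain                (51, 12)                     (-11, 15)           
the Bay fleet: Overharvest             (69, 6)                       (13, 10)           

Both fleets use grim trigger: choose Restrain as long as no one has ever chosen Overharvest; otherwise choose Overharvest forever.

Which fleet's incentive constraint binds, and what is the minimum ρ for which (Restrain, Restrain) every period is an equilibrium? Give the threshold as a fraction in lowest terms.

the Inlet co-op; ρ ≥ 3/5

the Bay fleet: cooperation gives 51 each period; deviation gives 69 once then 13 forever.
  51/(1−ρ) ≥ 69 + 13ρ/(1−ρ) ⇒ ρ ≥ 18/56 = 9/28.
the Inlet co-op: cooperation gives 12 each period; deviation gives 15 once then 10 forever.
  ρ ≥ 3/5.
Both must hold, so the binding constraint is the Inlet co-op's: ρ ≥ 3/5.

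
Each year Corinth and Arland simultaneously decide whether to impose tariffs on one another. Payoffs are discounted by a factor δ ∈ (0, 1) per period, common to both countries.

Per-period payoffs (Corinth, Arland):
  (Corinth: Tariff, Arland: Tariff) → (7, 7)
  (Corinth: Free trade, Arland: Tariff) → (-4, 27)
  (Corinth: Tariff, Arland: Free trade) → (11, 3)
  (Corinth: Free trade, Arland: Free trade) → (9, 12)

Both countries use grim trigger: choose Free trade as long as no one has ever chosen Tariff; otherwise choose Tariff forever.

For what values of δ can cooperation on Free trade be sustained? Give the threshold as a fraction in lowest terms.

Corinth: cooperation gives 9 each period; deviation gives 11 once then 7 forever.
  9/(1−δ) ≥ 11 + 7δ/(1−δ) ⇒ δ ≥ 2/4 = 1/2.
Arland: cooperation gives 12 each period; deviation gives 27 once then 7 forever.
  δ ≥ 15/20 = 3/4.
Both must hold, so the binding constraint is Arland's: δ ≥ 3/4.

3/4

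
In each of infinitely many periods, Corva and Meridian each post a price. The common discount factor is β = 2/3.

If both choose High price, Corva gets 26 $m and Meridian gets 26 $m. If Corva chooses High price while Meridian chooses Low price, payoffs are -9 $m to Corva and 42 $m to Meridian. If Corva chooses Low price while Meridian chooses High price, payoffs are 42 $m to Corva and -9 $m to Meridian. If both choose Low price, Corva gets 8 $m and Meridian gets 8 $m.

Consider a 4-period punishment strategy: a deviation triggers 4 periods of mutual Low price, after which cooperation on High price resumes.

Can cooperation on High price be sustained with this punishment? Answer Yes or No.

Comparing payoff streams over the 5 periods until play realigns: cooperate → 26(1+β+…+β^4); deviate → 42 + 8(β+…+β^4).
Cooperation is sustained iff (26−8)(β+…+β^4) ≥ 42−26.
β+…+β^4 = 2/3·(1−(2/3)^4)/(1−2/3) = 1.6049, and (42−26)/(26−8) = 0.8889.
1.6049 ≥ 0.8889, so cooperation is sustainable.

Yes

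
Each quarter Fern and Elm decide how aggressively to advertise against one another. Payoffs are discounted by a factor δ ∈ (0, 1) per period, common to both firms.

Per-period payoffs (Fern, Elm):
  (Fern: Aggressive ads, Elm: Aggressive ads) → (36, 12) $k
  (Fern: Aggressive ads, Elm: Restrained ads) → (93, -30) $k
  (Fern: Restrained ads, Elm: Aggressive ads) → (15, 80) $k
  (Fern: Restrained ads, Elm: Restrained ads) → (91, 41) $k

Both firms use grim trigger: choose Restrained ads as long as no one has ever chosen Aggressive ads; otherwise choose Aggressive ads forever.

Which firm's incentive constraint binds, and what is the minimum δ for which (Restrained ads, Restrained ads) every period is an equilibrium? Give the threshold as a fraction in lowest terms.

Elm; δ ≥ 39/68

For Fern: deviation gain 93−91 = 2, per-period punishment loss 91−36 = 55. IC gives δ ≥ 2/57.
For Elm: gain 39, loss 29 per period, so δ ≥ 39/68.
The tighter constraint is Elm's, so cooperation needs δ ≥ 39/68.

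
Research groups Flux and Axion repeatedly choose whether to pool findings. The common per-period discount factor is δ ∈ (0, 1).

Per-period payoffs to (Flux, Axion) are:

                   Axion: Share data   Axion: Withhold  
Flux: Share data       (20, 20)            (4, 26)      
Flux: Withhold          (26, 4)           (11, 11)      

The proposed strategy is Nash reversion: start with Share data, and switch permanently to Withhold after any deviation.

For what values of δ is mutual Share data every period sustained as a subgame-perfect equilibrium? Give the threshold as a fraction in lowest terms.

2/5

20/(1−δ) ≥ 26 + 11δ/(1−δ)
20 ≥ 26 − 15δ
δ ≥ 6/15 = 2/5.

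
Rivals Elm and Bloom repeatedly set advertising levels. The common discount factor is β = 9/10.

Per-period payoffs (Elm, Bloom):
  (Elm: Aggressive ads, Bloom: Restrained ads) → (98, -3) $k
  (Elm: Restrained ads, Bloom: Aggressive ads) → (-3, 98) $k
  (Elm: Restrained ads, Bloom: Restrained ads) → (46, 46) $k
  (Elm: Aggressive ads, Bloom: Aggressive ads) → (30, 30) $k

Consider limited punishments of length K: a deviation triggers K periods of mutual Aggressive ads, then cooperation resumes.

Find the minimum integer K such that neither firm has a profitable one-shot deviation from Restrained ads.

5

IC: β(1−β^K)/(1−β) ≥ (98−46)/(46−30) = 13/4.
With β = 9/10: need 1 − β^K ≥ 13/4·(1−9/10)/(9/10), i.e. β^K ≤ 0.6389.
Since (9/10)^4 = 0.6561 and (9/10)^5 = 0.5905, the smallest such K is 5.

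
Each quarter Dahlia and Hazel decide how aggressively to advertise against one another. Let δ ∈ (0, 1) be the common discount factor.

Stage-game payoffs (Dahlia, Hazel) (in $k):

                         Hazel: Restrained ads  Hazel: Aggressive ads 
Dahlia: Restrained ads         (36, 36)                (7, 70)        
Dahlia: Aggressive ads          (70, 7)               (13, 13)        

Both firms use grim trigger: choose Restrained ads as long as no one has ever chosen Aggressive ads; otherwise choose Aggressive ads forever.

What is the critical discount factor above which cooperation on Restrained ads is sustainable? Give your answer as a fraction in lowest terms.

Cooperation forever yields 36 each period: 36/(1−δ).
Deviating yields 70 once, then 13 forever: 70 + 13δ/(1−δ).
No profitable deviation requires 36/(1−δ) ≥ 70 + 13δ/(1−δ).
Multiplying by (1−δ): 36 ≥ 70(1−δ) + 13δ = 70 − 57δ.
So 57δ ≥ 34, i.e. δ ≥ 34/57.

34/57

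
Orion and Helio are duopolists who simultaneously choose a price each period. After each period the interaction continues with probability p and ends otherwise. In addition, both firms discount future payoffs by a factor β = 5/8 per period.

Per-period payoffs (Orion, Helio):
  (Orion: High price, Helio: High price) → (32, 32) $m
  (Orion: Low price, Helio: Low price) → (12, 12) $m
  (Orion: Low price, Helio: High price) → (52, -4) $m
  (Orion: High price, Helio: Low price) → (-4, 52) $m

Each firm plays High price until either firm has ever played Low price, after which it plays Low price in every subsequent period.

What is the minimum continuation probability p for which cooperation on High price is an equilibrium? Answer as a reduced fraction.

4/5

Expected continuation weight on next period's payoff is β·p = 5/8·p, which plays the role of the discount factor.
Cooperation requires 5/8·p ≥ (52−32)/(52−12) = 1/2, hence p ≥ 4/5.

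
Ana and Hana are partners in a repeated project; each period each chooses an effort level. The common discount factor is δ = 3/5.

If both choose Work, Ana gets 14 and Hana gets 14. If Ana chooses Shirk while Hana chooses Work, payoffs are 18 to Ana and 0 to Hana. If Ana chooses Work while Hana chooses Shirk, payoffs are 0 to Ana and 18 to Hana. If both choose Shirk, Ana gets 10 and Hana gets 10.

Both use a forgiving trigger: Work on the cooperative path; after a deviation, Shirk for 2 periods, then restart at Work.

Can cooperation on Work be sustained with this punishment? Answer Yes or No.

No

Comparing payoff streams over the 3 periods until play realigns: cooperate → 14(1+δ+…+δ^2); deviate → 18 + 10(δ+…+δ^2).
Cooperation is sustained iff (14−10)(δ+…+δ^2) ≥ 18−14.
δ+…+δ^2 = 3/5·(1−(3/5)^2)/(1−3/5) = 0.9600, and (18−14)/(14−10) = 1.0000.
0.9600 < 1.0000, so cooperation is not sustainable.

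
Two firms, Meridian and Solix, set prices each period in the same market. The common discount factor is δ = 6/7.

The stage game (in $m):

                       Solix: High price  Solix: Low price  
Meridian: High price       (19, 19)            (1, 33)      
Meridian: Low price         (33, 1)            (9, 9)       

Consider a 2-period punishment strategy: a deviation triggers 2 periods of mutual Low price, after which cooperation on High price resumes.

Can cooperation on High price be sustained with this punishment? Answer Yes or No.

Yes

A one-shot deviation gives 33 now, then 9 for 2 periods, then back to 19.
Gain from deviating: (33−19) today; loss: (19−9) in each of the next 2 periods.
No-deviation condition: (19−9)(δ+…+δ^2) ≥ 33−19, i.e. δ+…+δ^2 ≥ 7/5.
At δ = 6/7: δ+…+δ^2 = 1.5918 ≥ 1.4000.
So cooperation is sustainable.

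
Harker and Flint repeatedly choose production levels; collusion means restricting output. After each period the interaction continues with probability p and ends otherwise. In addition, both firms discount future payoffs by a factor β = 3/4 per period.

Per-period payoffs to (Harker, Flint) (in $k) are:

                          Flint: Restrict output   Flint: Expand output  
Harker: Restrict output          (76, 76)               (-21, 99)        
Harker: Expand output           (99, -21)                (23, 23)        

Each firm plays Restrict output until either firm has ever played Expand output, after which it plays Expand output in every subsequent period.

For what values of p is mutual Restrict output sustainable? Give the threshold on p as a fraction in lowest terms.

23/57

Expected continuation weight on next period's payoff is β·p = 3/4·p, which plays the role of the discount factor.
Cooperation requires 3/4·p ≥ (99−76)/(99−23) = 23/76, hence p ≥ 23/57.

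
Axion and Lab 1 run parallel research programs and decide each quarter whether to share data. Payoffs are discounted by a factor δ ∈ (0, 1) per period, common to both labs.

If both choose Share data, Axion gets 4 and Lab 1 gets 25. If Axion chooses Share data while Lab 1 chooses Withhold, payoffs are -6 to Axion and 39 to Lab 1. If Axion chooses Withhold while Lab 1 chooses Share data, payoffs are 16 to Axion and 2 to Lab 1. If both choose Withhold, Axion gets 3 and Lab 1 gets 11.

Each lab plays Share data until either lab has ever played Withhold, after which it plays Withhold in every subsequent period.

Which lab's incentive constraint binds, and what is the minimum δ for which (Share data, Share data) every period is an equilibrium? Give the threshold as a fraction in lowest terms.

For Axion: deviation gain 16−4 = 12, per-period punishment loss 4−3 = 1. IC gives δ ≥ 12/13.
For Lab 1: gain 14, loss 14 per period, so δ ≥ 14/28 = 1/2.
The tighter constraint is Axion's, so cooperation needs δ ≥ 12/13.

Axion; δ ≥ 12/13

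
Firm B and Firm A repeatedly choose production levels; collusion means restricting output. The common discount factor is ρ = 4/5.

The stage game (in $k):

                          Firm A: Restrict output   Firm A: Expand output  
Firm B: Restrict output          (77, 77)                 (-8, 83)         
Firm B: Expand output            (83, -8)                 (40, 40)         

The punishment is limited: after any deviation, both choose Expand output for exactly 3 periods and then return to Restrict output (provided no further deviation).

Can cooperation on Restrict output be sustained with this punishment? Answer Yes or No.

Comparing payoff streams over the 4 periods until play realigns: cooperate → 77(1+ρ+…+ρ^3); deviate → 83 + 40(ρ+…+ρ^3).
Cooperation is sustained iff (77−40)(ρ+…+ρ^3) ≥ 83−77.
ρ+…+ρ^3 = 4/5·(1−(4/5)^3)/(1−4/5) = 1.9520, and (83−77)/(77−40) = 0.1622.
1.9520 ≥ 0.1622, so cooperation is sustainable.

Yes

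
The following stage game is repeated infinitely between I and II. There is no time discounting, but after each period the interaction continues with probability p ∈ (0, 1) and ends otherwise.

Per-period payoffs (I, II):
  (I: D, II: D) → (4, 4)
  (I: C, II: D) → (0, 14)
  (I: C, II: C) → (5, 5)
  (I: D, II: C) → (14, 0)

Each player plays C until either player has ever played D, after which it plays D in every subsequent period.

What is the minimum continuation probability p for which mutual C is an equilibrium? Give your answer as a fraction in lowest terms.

9/10

Expected cooperation value is 5 + p·5 + p²·5 + … = 5/(1−p); deviation gives 14 + p·4/(1−p).
5 ≥ 14(1−p) + 4p ⇒ 10p ≥ 9 ⇒ p ≥ 9/10.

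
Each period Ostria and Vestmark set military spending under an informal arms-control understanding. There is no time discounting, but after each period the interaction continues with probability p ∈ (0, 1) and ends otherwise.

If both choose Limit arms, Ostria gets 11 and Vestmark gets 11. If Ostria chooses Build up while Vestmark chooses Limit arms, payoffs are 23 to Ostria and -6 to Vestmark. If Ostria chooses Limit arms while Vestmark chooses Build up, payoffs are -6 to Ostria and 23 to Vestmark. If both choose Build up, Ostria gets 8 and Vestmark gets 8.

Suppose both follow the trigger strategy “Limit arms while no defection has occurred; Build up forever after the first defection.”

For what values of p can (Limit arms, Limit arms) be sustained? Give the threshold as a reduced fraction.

4/5

Expected cooperation value is 11 + p·11 + p²·11 + … = 11/(1−p); deviation gives 23 + p·8/(1−p).
11 ≥ 23(1−p) + 8p ⇒ 15p ≥ 12 ⇒ p ≥ 12/15 = 4/5.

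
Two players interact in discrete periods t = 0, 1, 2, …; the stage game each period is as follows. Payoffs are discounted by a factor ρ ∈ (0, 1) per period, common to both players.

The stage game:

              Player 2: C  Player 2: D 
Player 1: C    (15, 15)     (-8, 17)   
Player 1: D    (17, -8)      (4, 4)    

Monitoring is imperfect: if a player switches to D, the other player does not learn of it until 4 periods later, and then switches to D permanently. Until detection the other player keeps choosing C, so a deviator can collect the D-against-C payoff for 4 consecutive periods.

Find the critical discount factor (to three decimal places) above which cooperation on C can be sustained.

The best deviation is to choose D for all 4 undetected periods, earning 17 each, then 4 forever once detected.
Deviation value: 17(1−ρ^4)/(1−ρ) + 4ρ^4/(1−ρ); cooperation value: 15/(1−ρ).
IC: 15 ≥ 17(1−ρ^4) + 4ρ^4 = 17 − 13ρ^4.
So ρ^4 ≥ 2/13, giving ρ ≥ (2/13)^(1/4) ≈ 0.626.

0.626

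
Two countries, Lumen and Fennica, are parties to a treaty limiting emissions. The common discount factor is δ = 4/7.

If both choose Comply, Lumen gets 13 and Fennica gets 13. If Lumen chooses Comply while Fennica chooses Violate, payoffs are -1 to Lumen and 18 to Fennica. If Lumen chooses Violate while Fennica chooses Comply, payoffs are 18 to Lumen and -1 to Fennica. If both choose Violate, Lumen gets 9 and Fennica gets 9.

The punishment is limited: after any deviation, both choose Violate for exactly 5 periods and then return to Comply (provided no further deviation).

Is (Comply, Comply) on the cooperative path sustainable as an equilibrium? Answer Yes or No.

A one-shot deviation gives 18 now, then 9 for 5 periods, then back to 13.
Gain from deviating: (18−13) today; loss: (13−9) in each of the next 5 periods.
No-deviation condition: (13−9)(δ+…+δ^5) ≥ 18−13, i.e. δ+…+δ^5 ≥ 5/4.
At δ = 4/7: δ+…+δ^5 = 1.2521 ≥ 1.2500.
So cooperation is sustainable.

Yes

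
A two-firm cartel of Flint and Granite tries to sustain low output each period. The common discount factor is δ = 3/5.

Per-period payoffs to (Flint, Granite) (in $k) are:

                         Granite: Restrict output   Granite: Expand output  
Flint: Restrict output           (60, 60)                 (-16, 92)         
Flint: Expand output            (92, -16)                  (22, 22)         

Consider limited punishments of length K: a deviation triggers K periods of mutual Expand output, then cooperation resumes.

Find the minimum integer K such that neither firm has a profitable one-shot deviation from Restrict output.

Need Σ_{k=1}^{K} δ^k ≥ (92−60)/(60−22) = 0.8421 at δ = 3/5.
At K = 1 the sum is 0.6000 < 0.8421; at K = 2 it is 0.9600 ≥ 0.8421.
So the minimum punishment length is K = 2.

2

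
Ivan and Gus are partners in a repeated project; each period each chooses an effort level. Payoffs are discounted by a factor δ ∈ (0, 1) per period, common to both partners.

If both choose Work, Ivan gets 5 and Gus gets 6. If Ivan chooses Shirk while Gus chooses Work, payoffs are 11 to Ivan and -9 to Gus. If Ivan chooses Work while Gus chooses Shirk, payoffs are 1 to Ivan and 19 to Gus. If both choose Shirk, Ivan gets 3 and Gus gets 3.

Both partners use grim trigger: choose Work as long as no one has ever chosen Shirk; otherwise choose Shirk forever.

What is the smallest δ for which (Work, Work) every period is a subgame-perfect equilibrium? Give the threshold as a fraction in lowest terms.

13/16

Ivan's threshold: (11−5)/(11−3) = 3/4.
Gus's threshold: (19−6)/(19−3) = 13/16.
3/4 < 13/16, so Gus binds and δ* = 13/16.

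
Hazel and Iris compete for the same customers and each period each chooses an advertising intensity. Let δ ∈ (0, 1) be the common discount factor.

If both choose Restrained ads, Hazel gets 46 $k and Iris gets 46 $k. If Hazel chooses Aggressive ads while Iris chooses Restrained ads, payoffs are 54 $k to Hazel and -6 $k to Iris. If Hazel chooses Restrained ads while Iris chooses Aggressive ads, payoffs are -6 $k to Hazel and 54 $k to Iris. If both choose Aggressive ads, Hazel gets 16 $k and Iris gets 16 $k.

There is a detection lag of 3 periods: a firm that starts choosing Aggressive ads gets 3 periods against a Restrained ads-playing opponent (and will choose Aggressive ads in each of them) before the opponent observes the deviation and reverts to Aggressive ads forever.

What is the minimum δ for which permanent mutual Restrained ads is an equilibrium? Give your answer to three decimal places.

0.595

The best deviation is to choose Aggressive ads for all 3 undetected periods, earning 54 each, then 16 forever once detected.
Deviation value: 54(1−δ^3)/(1−δ) + 16δ^3/(1−δ); cooperation value: 46/(1−δ).
IC: 46 ≥ 54(1−δ^3) + 16δ^3 = 54 − 38δ^3.
So δ^3 ≥ 8/38 = 4/19, giving δ ≥ (4/19)^(1/3) ≈ 0.595.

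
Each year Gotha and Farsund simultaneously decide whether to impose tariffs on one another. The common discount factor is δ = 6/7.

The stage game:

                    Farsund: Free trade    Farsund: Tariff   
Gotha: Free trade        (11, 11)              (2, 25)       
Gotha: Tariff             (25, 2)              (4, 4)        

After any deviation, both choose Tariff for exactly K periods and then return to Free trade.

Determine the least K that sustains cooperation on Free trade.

Need Σ_{k=1}^{K} δ^k ≥ (25−11)/(11−4) = 2.0000 at δ = 6/7.
At K = 2 the sum is 1.5918 < 2.0000; at K = 3 it is 2.2216 ≥ 2.0000.
So the minimum punishment length is K = 3.

3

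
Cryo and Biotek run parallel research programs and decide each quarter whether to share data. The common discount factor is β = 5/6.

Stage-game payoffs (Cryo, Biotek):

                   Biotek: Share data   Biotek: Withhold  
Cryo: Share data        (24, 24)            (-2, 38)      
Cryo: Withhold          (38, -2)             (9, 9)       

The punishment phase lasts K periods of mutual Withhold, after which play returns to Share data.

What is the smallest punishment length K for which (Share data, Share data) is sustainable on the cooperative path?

IC: β(1−β^K)/(1−β) ≥ (38−24)/(24−9) = 14/15.
With β = 5/6: need 1 − β^K ≥ 14/15·(1−5/6)/(5/6), i.e. β^K ≤ 0.8133.
Since (5/6)^1 = 0.8333 and (5/6)^2 = 0.6944, the smallest such K is 2.

2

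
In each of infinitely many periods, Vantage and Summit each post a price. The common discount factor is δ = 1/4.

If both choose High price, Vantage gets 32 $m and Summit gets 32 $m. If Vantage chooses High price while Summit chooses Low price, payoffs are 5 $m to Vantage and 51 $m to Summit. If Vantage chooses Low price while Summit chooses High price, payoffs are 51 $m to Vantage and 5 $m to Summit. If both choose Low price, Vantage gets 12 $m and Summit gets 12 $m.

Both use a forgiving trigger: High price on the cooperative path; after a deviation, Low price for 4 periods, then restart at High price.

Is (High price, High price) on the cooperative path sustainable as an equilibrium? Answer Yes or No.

A one-shot deviation gives 51 now, then 12 for 4 periods, then back to 32.
Gain from deviating: (51−32) today; loss: (32−12) in each of the next 4 periods.
No-deviation condition: (32−12)(δ+…+δ^4) ≥ 51−32, i.e. δ+…+δ^4 ≥ 19/20.
At δ = 1/4: δ+…+δ^4 = 0.3320 < 0.9500.
So cooperation is not sustainable.

No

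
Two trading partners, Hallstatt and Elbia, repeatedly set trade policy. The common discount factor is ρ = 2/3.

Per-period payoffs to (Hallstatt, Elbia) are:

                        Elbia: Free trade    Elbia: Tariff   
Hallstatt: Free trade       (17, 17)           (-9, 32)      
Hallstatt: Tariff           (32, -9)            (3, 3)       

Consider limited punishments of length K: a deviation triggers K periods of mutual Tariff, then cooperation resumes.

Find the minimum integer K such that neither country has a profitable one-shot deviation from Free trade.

2

IC: ρ(1−ρ^K)/(1−ρ) ≥ (32−17)/(17−3) = 15/14.
With ρ = 2/3: need 1 − ρ^K ≥ 15/14·(1−2/3)/(2/3), i.e. ρ^K ≤ 0.4643.
Since (2/3)^1 = 0.6667 and (2/3)^2 = 0.4444, the smallest such K is 2.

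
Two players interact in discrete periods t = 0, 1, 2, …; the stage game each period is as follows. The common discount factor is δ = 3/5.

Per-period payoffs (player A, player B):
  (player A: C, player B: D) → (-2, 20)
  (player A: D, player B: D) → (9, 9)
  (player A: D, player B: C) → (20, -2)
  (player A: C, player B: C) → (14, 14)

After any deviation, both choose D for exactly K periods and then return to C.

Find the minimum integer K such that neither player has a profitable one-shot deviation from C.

Need Σ_{k=1}^{K} δ^k ≥ (20−14)/(14−9) = 1.2000 at δ = 3/5.
At K = 3 the sum is 1.1760 < 1.2000; at K = 4 it is 1.3056 ≥ 1.2000.
So the minimum punishment length is K = 4.

4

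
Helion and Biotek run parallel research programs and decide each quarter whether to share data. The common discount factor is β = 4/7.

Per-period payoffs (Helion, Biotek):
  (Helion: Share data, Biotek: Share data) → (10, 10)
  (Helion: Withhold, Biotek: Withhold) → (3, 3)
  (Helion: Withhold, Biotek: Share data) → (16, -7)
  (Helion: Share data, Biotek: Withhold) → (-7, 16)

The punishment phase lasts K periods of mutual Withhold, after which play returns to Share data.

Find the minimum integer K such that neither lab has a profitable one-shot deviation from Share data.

No profitable deviation requires (10−3)(β+…+β^K) ≥ 16−10, i.e. β+…+β^K ≥ 6/7 ≈ 0.8571.
With β = 4/7, the partial sums are K=1: 0.5714, K=2: 0.8980.
K = 2 is the first length at which the sum reaches 0.8571.

2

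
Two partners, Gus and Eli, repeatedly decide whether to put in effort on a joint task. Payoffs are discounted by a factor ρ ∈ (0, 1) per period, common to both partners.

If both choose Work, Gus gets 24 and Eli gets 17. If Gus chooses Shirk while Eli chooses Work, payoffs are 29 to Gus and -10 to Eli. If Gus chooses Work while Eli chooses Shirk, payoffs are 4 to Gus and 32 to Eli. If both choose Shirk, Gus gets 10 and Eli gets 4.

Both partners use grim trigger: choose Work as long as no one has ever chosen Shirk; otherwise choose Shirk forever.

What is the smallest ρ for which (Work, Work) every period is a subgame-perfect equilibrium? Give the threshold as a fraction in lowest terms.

Gus's threshold: (29−24)/(29−10) = 5/19.
Eli's threshold: (32−17)/(32−4) = 15/28.
5/19 < 15/28, so Eli binds and ρ* = 15/28.

15/28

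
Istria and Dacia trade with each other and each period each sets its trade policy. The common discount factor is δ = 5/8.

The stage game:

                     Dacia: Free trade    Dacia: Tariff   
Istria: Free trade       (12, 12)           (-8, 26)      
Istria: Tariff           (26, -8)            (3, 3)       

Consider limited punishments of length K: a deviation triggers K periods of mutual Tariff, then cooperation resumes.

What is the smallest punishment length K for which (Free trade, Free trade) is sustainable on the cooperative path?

Need Σ_{k=1}^{K} δ^k ≥ (26−12)/(12−3) = 1.5556 at δ = 5/8.
At K = 5 the sum is 1.5077 < 1.5556; at K = 6 it is 1.5673 ≥ 1.5556.
So the minimum punishment length is K = 6.

6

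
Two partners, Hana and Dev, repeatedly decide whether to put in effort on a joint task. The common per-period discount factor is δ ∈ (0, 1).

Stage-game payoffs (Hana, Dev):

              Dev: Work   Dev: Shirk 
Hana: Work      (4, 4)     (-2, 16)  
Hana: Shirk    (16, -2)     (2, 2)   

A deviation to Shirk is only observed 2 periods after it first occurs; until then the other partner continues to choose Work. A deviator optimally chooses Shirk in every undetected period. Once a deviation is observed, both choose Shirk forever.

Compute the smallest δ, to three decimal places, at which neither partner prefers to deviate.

0.926

The best deviation is to choose Shirk for all 2 undetected periods, earning 16 each, then 2 forever once detected.
Deviation value: 16(1−δ^2)/(1−δ) + 2δ^2/(1−δ); cooperation value: 4/(1−δ).
IC: 4 ≥ 16(1−δ^2) + 2δ^2 = 16 − 14δ^2.
So δ^2 ≥ 12/14 = 6/7, giving δ ≥ (6/7)^(1/2) ≈ 0.926.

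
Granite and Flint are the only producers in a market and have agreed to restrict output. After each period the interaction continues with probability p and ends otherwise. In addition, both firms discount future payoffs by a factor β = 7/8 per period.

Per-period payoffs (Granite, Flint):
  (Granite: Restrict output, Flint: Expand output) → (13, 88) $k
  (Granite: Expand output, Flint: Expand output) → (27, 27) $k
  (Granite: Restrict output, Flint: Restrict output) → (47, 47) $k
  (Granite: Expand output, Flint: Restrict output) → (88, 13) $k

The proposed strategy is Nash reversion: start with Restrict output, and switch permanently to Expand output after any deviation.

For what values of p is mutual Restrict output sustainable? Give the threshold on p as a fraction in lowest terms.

328/427

With continuation probability p and discount β, the effective per-period discount factor is βp.
Grim-trigger IC: βp ≥ (88−47)/(88−27) = 41/61.
So p ≥ (41/61)/(7/8) = 328/427.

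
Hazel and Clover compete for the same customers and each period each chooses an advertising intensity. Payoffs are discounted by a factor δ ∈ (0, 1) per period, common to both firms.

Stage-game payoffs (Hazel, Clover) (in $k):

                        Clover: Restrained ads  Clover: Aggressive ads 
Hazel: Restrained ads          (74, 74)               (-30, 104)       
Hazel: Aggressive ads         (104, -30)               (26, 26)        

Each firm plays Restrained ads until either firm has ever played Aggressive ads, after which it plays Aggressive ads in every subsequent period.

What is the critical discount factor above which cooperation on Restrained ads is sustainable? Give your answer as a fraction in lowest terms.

74/(1−δ) ≥ 104 + 26δ/(1−δ)
74 ≥ 104 − 78δ
δ ≥ 30/78 = 5/13.

5/13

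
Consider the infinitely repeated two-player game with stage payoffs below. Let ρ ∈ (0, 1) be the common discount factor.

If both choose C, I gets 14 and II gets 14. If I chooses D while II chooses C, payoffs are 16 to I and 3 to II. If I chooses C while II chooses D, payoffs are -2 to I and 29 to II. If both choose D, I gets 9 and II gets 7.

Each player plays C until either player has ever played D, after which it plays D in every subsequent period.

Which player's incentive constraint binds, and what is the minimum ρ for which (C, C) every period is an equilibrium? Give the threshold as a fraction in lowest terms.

II; ρ ≥ 15/22

I's threshold: (16−14)/(16−9) = 2/7.
II's threshold: (29−14)/(29−7) = 15/22.
2/7 < 15/22, so II binds and ρ* = 15/22.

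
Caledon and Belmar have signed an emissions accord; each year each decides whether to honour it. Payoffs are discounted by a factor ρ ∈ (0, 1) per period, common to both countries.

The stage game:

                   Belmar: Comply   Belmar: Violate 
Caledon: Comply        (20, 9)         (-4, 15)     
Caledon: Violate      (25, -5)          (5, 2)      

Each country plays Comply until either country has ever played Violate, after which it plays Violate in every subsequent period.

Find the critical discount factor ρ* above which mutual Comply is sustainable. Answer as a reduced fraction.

6/13

For Caledon: deviation gain 25−20 = 5, per-period punishment loss 20−5 = 15. IC gives ρ ≥ 5/20 = 1/4.
For Belmar: gain 6, loss 7 per period, so ρ ≥ 6/13.
The tighter constraint is Belmar's, so cooperation needs ρ ≥ 6/13.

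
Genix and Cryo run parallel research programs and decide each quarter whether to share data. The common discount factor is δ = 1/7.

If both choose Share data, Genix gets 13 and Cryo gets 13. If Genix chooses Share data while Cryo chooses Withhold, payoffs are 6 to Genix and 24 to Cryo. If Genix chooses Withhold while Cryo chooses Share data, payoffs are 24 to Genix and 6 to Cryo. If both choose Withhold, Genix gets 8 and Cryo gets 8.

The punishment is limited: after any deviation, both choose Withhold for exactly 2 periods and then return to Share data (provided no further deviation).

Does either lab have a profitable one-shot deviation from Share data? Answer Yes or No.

A one-shot deviation gives 24 now, then 8 for 2 periods, then back to 13.
Gain from deviating: (24−13) today; loss: (13−8) in each of the next 2 periods.
No-deviation condition: (13−8)(δ+…+δ^2) ≥ 24−13, i.e. δ+…+δ^2 ≥ 11/5.
At δ = 1/7: δ+…+δ^2 = 0.1633 < 2.2000.
So cooperation is not sustainable.

Yes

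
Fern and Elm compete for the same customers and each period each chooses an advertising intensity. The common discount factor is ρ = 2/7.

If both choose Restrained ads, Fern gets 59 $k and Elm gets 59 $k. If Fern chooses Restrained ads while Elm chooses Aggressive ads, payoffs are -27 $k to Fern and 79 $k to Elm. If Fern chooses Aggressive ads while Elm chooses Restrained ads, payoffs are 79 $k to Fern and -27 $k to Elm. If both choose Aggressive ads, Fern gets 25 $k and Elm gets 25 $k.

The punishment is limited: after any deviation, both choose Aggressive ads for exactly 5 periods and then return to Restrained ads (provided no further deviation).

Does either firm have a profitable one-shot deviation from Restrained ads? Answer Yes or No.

Yes

Comparing payoff streams over the 6 periods until play realigns: cooperate → 59(1+ρ+…+ρ^5); deviate → 79 + 25(ρ+…+ρ^5).
Cooperation is sustained iff (59−25)(ρ+…+ρ^5) ≥ 79−59.
ρ+…+ρ^5 = 2/7·(1−(2/7)^5)/(1−2/7) = 0.3992, and (79−59)/(59−25) = 0.5882.
0.3992 < 0.5882, so cooperation is not sustainable.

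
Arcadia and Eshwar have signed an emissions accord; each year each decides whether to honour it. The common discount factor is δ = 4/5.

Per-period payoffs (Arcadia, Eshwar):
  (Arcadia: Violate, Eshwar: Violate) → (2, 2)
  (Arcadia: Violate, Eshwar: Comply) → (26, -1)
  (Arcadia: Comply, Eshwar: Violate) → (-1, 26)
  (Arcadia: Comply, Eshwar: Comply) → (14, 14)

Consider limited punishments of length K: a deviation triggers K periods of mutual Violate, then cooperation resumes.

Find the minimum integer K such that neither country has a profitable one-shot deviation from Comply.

2

IC: δ(1−δ^K)/(1−δ) ≥ (26−14)/(14−2) = 1.
With δ = 4/5: need 1 − δ^K ≥ 1·(1−4/5)/(4/5), i.e. δ^K ≤ 0.7500.
Since (4/5)^1 = 0.8000 and (4/5)^2 = 0.6400, the smallest such K is 2.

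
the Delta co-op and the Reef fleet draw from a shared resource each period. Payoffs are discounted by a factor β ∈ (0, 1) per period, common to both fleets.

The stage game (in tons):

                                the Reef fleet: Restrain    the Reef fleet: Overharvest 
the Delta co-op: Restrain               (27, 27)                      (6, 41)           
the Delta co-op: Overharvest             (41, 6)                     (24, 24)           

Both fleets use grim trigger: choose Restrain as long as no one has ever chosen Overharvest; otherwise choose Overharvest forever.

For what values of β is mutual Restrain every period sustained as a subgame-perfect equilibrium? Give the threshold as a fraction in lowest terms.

Under grim trigger the critical discount factor is (T−C)/(T−P) with T = 41, C = 27, P = 24.
β* = (41−27)/(41−24) = 14/17.

14/17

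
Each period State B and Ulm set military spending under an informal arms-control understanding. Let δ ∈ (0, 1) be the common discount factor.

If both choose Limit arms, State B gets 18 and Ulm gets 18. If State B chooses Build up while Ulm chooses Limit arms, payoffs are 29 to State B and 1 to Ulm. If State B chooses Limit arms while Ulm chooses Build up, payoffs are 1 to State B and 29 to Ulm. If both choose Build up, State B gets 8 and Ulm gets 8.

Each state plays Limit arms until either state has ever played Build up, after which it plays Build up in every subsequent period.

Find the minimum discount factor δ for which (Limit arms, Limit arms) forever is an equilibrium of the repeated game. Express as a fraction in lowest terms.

Cooperation forever yields 18 each period: 18/(1−δ).
Deviating yields 29 once, then 8 forever: 29 + 8δ/(1−δ).
No profitable deviation requires 18/(1−δ) ≥ 29 + 8δ/(1−δ).
Multiplying by (1−δ): 18 ≥ 29(1−δ) + 8δ = 29 − 21δ.
So 21δ ≥ 11, i.e. δ ≥ 11/21.

11/21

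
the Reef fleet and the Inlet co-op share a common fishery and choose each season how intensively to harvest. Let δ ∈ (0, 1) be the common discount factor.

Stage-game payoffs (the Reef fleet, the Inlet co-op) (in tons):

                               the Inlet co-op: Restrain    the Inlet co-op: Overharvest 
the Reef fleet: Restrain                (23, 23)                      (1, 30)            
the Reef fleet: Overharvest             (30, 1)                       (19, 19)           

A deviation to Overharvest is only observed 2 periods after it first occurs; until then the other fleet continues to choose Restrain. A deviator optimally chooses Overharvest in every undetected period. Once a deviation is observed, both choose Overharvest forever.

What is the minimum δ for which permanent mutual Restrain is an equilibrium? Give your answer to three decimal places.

Deviating for the 2 undetected periods gains 30−23 = 7 per period over cooperation, then loses 23−19 = 4 per period forever once punishment starts.
Gain: 7(1 + δ + … + δ^1); loss: 4·δ^2/(1−δ).
No profitable deviation ⇔ 7(1−δ^2) ≤ 4·δ^2, i.e. δ^2 ≥ 7/(7+4) = 7/11.
Hence δ ≥ (7/11)^(1/2) ≈ 0.798.

0.798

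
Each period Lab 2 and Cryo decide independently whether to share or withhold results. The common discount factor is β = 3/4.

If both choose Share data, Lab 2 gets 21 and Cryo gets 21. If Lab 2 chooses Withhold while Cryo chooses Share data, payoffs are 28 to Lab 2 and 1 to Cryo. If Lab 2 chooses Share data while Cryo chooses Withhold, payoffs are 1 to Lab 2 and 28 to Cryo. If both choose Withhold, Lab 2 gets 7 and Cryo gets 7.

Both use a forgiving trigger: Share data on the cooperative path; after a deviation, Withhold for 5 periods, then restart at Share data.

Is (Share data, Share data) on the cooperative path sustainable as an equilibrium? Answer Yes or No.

Yes

A one-shot deviation gives 28 now, then 7 for 5 periods, then back to 21.
Gain from deviating: (28−21) today; loss: (21−7) in each of the next 5 periods.
No-deviation condition: (21−7)(β+…+β^5) ≥ 28−21, i.e. β+…+β^5 ≥ 1/2.
At β = 3/4: β+…+β^5 = 2.2881 ≥ 0.5000.
So cooperation is sustainable.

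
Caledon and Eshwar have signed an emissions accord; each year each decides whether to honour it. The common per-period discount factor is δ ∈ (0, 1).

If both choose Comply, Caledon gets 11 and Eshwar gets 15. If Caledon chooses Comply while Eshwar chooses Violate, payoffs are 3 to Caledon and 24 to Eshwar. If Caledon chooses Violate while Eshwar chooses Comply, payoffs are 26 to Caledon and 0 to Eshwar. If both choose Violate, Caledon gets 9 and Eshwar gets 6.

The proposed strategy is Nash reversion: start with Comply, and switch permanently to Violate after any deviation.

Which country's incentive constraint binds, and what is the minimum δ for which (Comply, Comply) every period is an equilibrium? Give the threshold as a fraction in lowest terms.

For Caledon: deviation gain 26−11 = 15, per-period punishment loss 11−9 = 2. IC gives δ ≥ 15/17.
For Eshwar: gain 9, loss 9 per period, so δ ≥ 9/18 = 1/2.
The tighter constraint is Caledon's, so cooperation needs δ ≥ 15/17.

Caledon; δ ≥ 15/17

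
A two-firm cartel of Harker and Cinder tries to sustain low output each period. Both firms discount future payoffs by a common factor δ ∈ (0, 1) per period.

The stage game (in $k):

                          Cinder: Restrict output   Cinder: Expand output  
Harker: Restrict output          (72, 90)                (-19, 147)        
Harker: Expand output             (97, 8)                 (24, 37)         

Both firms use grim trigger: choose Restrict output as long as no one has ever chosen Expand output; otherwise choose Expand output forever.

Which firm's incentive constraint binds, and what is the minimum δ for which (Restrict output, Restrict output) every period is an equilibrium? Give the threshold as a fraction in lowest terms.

Harker's threshold: (97−72)/(97−24) = 25/73.
Cinder's threshold: (147−90)/(147−37) = 57/110.
25/73 < 57/110, so Cinder binds and δ* = 57/110.

Cinder; δ ≥ 57/110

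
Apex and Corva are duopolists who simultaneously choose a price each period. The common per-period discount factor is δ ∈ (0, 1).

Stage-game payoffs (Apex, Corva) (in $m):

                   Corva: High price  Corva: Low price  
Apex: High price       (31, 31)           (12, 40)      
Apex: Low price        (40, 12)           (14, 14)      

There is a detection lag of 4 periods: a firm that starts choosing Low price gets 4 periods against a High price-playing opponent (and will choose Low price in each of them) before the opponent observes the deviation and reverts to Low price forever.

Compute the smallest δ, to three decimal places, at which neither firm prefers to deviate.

0.767

Deviating for the 4 undetected periods gains 40−31 = 9 per period over cooperation, then loses 31−14 = 17 per period forever once punishment starts.
Gain: 9(1 + δ + … + δ^3); loss: 17·δ^4/(1−δ).
No profitable deviation ⇔ 9(1−δ^4) ≤ 17·δ^4, i.e. δ^4 ≥ 9/(9+17) = 9/26.
Hence δ ≥ (9/26)^(1/4) ≈ 0.767.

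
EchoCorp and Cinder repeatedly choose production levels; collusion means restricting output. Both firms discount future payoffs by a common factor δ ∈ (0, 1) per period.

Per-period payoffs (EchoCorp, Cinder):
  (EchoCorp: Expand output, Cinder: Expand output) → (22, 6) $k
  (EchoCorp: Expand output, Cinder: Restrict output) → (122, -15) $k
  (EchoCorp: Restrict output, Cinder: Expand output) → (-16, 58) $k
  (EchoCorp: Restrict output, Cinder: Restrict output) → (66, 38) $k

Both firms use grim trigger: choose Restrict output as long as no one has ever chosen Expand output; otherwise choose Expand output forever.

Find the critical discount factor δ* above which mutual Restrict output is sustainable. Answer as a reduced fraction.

14/25

EchoCorp's threshold: (122−66)/(122−22) = 14/25.
Cinder's threshold: (58−38)/(58−6) = 5/13.
14/25 > 5/13, so EchoCorp binds and δ* = 14/25.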